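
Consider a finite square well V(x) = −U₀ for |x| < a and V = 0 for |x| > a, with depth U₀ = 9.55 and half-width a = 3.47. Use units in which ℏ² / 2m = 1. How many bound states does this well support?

N = 7

Define the well-strength parameter z₀ = (a/ℏ)√(2mU₀) = 3.47 × √(2·0.5·9.55) = 10.72.
A new bound state (alternating even/odd) appears each time z₀ passes a multiple of π/2, so N = ⌊2z₀/π⌋ + 1 = ⌊6.827⌋ + 1 = 7.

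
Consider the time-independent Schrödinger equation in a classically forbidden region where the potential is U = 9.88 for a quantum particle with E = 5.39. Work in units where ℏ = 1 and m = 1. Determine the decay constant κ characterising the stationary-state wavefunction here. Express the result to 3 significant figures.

Since E < U the TISE in this region is ψ'' = κ²ψ with κ = √(2m(U − E))/ℏ.
κ = √(2 × 1 × 4.49) = 2.997.

κ = 3.00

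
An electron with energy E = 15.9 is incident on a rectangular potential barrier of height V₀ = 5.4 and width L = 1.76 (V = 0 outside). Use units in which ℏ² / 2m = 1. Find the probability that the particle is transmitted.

E > V₀: inside the barrier k₂ = √(2m(E − V₀))/ℏ = 3.240, k₂L = 5.703.
Matching at both interfaces gives T⁻¹ = 1 + V₀² sin²(k₂L) / [4E(E − V₀)] = 1.013, hence T = 0.987.

T = 0.987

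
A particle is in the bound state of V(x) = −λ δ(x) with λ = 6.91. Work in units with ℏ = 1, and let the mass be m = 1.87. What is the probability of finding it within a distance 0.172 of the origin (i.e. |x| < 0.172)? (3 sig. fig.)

P = 0.988

The normalised bound state is ψ = √κ e^{−κ|x|} with κ = mλ/ℏ² = 12.92.
P(|x| < d) = ∫_{−d}^{d} κ e^{−2κ|x|} dx = 1 − e^{−2κd} = 1 − e^{−4.445} = 0.9883.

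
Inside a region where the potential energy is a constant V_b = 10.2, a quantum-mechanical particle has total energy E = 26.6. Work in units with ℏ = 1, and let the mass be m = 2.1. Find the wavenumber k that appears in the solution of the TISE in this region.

k = 8.30

With E > V_b the solution is oscillatory, ψ ∝ e^{±ikx} with k = √(2m(E − V_b))/ℏ.
k = √(2 × 2.1 × 16.4) = 8.299.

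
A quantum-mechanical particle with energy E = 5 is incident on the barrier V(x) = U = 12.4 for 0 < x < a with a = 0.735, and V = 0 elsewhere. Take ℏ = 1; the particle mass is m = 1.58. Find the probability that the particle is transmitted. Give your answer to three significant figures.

T = 0.00315

Since E < U the interior solution is evanescent with decay constant κ = √(2m(U − E))/ℏ = 4.836.
κa = 3.554, sinh(κa) = 17.47.
Matching ψ, ψ′ at both faces gives T = [1 + U² sinh²(κa) / (4E(U − E))]⁻¹ = 1/317.9 = 0.00315.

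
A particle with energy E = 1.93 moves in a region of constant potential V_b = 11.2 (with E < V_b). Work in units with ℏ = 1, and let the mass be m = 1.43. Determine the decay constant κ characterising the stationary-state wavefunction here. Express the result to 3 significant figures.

κ = 5.15

Since E < V_b the TISE in this region is ψ'' = κ²ψ with κ = √(2m(V_b − E))/ℏ.
κ = √(2 × 1.43 × 9.27) = 5.149.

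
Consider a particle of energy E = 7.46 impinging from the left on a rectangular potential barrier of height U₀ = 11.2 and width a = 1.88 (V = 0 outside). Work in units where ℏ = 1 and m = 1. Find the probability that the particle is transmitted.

Since E < U₀ the interior solution is evanescent with decay constant κ = √(2m(U₀ − E))/ℏ = 2.735.
κa = 5.142, sinh(κa) = 85.50.
Matching ψ, ψ′ at both faces gives T = [1 + U₀² sinh²(κa) / (4E(U₀ − E))]⁻¹ = 1/8218 = 0.000122.

T = 0.000122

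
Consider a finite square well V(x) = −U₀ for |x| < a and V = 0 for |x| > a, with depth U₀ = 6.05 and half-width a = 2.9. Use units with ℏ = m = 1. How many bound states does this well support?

The dimensionless depth is z₀ = a√(2mU₀)/ℏ = 2.9 × √(12.10) = 10.09.
A new bound state (alternating even/odd) appears each time z₀ passes a multiple of π/2, so N = ⌊2z₀/π⌋ + 1 = ⌊6.422⌋ + 1 = 7.

N = 7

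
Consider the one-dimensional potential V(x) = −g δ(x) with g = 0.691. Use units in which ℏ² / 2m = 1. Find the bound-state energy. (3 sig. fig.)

E = -0.119

For x ≠ 0 the bound state is ψ ∝ e^{−κ|x|}; integrating the TISE across the delta gives the cusp condition 2κ = 2mg/ℏ², so κ = 0.3455.
Then E = −ℏ²κ²/(2m) = −mg²/(2ℏ²) = -0.1194.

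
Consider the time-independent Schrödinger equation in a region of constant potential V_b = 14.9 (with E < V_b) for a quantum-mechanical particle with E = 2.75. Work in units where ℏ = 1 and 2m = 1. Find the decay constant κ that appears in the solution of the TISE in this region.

κ = 3.49

Since E < V_b the TISE in this region is ψ'' = κ²ψ with κ = √(2m(V_b − E))/ℏ.
κ = √(2 × 0.5 × 12.15) = 3.486.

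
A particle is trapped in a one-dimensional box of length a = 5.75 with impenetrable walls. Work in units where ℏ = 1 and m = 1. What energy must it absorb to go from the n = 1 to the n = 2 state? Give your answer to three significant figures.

ΔE = 0.448

E_n = n²π²ℏ²/(2ma²), so ΔE = (2² − 1²) π²ℏ²/(2ma²).
ΔE = 3 × π² / (2 × 1 × 5.75²) = 0.4478.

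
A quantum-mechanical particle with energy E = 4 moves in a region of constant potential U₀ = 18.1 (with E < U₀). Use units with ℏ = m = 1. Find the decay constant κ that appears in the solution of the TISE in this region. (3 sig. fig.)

κ = 5.31

Since E < U₀ the TISE in this region is ψ'' = κ²ψ with κ = √(2m(U₀ − E))/ℏ.
κ = √(2 × 1 × 14.1) = 5.310.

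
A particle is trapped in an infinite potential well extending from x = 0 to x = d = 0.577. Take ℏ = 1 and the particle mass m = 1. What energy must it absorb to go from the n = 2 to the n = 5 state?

E_n = n²π²ℏ²/(2md²), so ΔE = (5² − 2²) π²ℏ²/(2md²).
ΔE = 21 × π² / (2 × 1 × 0.577²) = 311.3.

ΔE = 311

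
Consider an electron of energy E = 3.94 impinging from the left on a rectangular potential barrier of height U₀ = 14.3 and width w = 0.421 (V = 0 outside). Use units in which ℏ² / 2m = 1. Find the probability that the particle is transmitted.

T = 0.196

E < U₀: inside the barrier ψ ∝ e^{±κx} with κ = √(2m(U₀ − E))/ℏ = 3.219.
κw = 1.355, sinh(κw) = 1.810.
The exact tunnelling result is T⁻¹ = 1 + U₀² sinh²(κw) / [4E(U₀ − E)] = 5.101, so T = 0.196.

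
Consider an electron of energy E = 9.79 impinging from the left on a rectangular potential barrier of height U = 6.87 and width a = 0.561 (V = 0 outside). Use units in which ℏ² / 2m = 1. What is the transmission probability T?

T = 0.783

Above the barrier the interior wavenumber is k₂ = √(2m(E − U))/ℏ = 1.709, giving phase k₂a = 0.9586.
Matching at both interfaces gives T⁻¹ = 1 + U² sin²(k₂a) / [4E(E − U)] = 1.276, hence T = 0.783.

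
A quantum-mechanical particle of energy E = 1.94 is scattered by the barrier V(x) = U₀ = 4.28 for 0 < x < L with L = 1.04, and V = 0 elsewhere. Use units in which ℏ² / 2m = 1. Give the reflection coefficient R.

R = 0.848

E < U₀: inside the barrier ψ ∝ e^{±κx} with κ = √(2m(U₀ − E))/ℏ = 1.530.
κL = 1.591, sinh(κL) = 2.352.
Matching ψ, ψ′ at both faces gives T = [1 + U₀² sinh²(κL) / (4E(U₀ − E))]⁻¹ = 1/6.582 = 0.152.
R = 1 − T = 0.848.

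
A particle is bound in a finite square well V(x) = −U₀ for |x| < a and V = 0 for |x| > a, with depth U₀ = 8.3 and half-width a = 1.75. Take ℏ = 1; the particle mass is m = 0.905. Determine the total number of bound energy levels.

Define the well-strength parameter z₀ = (a/ℏ)√(2mU₀) = 1.75 × √(2·0.905·8.3) = 6.783.
The even/odd transcendental equations gain one root per π/2 in z₀, giving N = 1 + ⌊2z₀/π⌋ = 1 + ⌊4.318⌋ = 5.

N = 5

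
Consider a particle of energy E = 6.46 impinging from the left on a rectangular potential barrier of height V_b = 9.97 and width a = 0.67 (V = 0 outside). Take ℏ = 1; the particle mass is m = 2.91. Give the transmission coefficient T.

T = 0.00852

E < V_b: inside the barrier ψ ∝ e^{±κx} with κ = √(2m(V_b − E))/ℏ = 4.520.
κa = 3.028, sinh(κa) = 10.31.
Matching ψ, ψ′ at both faces gives T = [1 + V_b² sinh²(κa) / (4E(V_b − E))]⁻¹ = 1/117.4 = 0.00852.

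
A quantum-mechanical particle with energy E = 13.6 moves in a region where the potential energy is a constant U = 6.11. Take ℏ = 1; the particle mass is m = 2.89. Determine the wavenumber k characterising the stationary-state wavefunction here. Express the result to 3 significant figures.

k = 6.58

With E > U the solution is oscillatory, ψ ∝ e^{±ikx} with k = √(2m(E − U))/ℏ.
k = √(2 × 2.89 × 7.49) = 6.580.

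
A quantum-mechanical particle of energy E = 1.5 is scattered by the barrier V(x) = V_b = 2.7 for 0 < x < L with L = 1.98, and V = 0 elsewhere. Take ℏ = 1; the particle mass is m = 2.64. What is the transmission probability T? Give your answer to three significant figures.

Since E < V_b the interior solution is evanescent with decay constant κ = √(2m(V_b − E))/ℏ = 2.517.
κL = 4.984, sinh(κL) = 73.02.
Matching ψ, ψ′ at both faces gives T = [1 + V_b² sinh²(κL) / (4E(V_b − E))]⁻¹ = 1/5400 = 0.000185.

T = 0.000185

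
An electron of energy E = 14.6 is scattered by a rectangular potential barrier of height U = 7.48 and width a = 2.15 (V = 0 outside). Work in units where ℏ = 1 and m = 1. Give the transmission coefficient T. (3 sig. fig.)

Above the barrier the interior wavenumber is k₂ = √(2m(E − U))/ℏ = 3.774, giving phase k₂a = 8.113.
T = [1 + U² sin²(k₂a) / (4E(E − U))]⁻¹ = 1/1.126 = 0.888.

T = 0.888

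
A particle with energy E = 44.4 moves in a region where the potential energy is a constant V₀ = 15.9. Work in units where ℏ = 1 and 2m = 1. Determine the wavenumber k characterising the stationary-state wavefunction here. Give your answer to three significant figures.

With E > V₀ the solution is oscillatory, ψ ∝ e^{±ikx} with k = √(2m(E − V₀))/ℏ.
k = √(2 × 0.5 × 28.5) = 5.339.

k = 5.34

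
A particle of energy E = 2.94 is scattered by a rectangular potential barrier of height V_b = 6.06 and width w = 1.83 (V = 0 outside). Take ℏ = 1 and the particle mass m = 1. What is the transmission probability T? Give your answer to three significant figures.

T = 0.000428

E < V_b: inside the barrier ψ ∝ e^{±κx} with κ = √(2m(V_b − E))/ℏ = 2.498.
κw = 4.571, sinh(κw) = 48.33.
Matching ψ, ψ′ at both faces gives T = [1 + V_b² sinh²(κw) / (4E(V_b − E))]⁻¹ = 1/2339 = 0.000428.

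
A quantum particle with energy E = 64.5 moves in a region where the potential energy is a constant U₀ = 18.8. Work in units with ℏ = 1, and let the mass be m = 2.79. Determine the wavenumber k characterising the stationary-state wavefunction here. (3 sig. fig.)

k = 16.0

With E > U₀ the solution is oscillatory, ψ ∝ e^{±ikx} with k = √(2m(E − U₀))/ℏ.
k = √(2 × 2.79 × 45.7) = 15.97.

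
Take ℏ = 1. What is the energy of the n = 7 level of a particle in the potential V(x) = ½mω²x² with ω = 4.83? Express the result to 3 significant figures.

Using E_n = (n + ½)ℏω: E_7 = 7.5 × 4.83 = 36.23.

E = 36.2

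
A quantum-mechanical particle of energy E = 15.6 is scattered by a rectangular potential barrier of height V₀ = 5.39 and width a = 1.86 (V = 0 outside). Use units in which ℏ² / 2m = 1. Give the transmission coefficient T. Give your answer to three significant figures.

Above the barrier the interior wavenumber is k₂ = √(2m(E − V₀))/ℏ = 3.195, giving phase k₂a = 5.943.
Matching at both interfaces gives T⁻¹ = 1 + V₀² sin²(k₂a) / [4E(E − V₀)] = 1.005, hence T = 0.995.

T = 0.995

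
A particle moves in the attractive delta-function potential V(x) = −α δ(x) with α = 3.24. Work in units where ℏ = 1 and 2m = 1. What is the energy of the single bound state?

E = -2.62

For x ≠ 0 the bound state is ψ ∝ e^{−κ|x|}; integrating the TISE across the delta gives the cusp condition 2κ = 2mα/ℏ², so κ = 1.620.
Then E = −ℏ²κ²/(2m) = −mα²/(2ℏ²) = -2.624.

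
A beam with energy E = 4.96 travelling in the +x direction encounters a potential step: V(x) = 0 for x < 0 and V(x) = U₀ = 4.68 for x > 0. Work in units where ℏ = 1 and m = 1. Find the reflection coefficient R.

R = 0.380

On each side the TISE gives plane waves with k = √(2m(E − V))/ℏ: k₁ = √(2·1·4.96) = 3.150, k₂ = √(2·1·0.28) = 0.7483.
Matching ψ and ψ′ at x = 0 gives r = (k₁ − k₂)/(k₁ + k₂), so R = r² = 0.3795 and T = 1 − R = 0.6205.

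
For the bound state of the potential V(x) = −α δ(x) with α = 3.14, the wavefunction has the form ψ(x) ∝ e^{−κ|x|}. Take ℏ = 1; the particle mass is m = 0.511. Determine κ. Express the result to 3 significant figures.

κ = 1.60

Integrate −(ℏ²/2m)ψ'' − αδ(x)ψ = Eψ from −ε to +ε: the ψ'' term gives ψ'(0⁺) − ψ'(0⁻) and the δ term gives −(2mα/ℏ²)ψ(0).
With ψ ∝ e^{−κ|x|} this yields −2κ = −2mα/ℏ², so κ = mα/ℏ² = 1.605.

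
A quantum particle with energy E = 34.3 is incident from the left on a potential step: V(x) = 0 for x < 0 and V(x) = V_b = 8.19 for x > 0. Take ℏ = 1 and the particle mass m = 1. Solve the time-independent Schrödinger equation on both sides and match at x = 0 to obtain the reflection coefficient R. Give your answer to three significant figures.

The wavenumbers are k₁ = √(2mE)/ℏ = 8.283 on the left and k₂ = √(2m(E − V_b))/ℏ = 7.226 on the right.
Continuity of ψ and ψ′ at the step yields the reflection amplitude r = (k₁ − k₂)/(k₁ + k₂) = 0.06810; thus R = |r|² = 0.004638, T = 0.9954.

R = 0.00464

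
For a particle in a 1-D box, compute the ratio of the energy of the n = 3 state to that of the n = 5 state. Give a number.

0.36

E_n = n²π²ℏ²/(2mL²) so the ratio is n₂²/n₁² = 9/25 = 0.36.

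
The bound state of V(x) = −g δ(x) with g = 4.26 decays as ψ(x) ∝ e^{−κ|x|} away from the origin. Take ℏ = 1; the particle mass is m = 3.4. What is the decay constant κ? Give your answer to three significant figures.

Integrate −(ℏ²/2m)ψ'' − gδ(x)ψ = Eψ from −ε to +ε: the ψ'' term gives ψ'(0⁺) − ψ'(0⁻) and the δ term gives −(2mg/ℏ²)ψ(0).
With ψ ∝ e^{−κ|x|} this yields −2κ = −2mg/ℏ², so κ = mg/ℏ² = 14.48.

κ = 14.5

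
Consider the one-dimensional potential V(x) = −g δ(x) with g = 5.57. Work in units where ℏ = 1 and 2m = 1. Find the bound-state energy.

For x ≠ 0 the bound state is ψ ∝ e^{−κ|x|}; integrating the TISE across the delta gives the cusp condition 2κ = 2mg/ℏ², so κ = 2.785.
Then E = −ℏ²κ²/(2m) = −mg²/(2ℏ²) = -7.756.

E = -7.76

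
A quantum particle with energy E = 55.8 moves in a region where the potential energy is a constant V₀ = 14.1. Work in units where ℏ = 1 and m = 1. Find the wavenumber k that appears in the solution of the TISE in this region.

k = 9.13

With E > V₀ the solution is oscillatory, ψ ∝ e^{±ikx} with k = √(2m(E − V₀))/ℏ.
k = √(2 × 1 × 41.7) = 9.132.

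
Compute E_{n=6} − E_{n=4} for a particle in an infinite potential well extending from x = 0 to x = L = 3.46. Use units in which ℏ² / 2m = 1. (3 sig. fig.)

ΔE = 16.5

E_n = n²π²ℏ²/(2mL²), so ΔE = (6² − 4²) π²ℏ²/(2mL²).
ΔE = 20 × π² / (2 × 0.5 × 3.46²) = 16.49.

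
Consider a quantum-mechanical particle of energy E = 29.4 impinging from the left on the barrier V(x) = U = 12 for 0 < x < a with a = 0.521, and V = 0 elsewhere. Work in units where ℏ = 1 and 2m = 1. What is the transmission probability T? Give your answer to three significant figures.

E > U: inside the barrier k₂ = √(2m(E − U))/ℏ = 4.171, k₂a = 2.173.
T = [1 + U² sin²(k₂a) / (4E(E − U))]⁻¹ = 1/1.048 = 0.954.

T = 0.954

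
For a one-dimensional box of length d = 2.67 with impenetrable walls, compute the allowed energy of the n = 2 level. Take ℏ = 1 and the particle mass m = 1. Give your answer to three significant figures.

Requiring ψ(0) = ψ(d) = 0 quantises k = nπ/d, hence E_n = ℏ²k²/2m = n²π²ℏ²/(2md²).
E_2 = 2² × π² / (2 × 1 × 2.67²) = 2.769.

E = 2.77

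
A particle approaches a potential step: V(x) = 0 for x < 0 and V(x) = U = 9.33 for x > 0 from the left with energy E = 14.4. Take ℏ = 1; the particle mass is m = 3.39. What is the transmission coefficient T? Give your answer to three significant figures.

The wavenumbers are k₁ = √(2mE)/ℏ = 9.881 on the left and k₂ = √(2m(E − U))/ℏ = 5.863 on the right.
Continuity of ψ and ψ′ at the step yields the reflection amplitude r = (k₁ − k₂)/(k₁ + k₂) = 0.2552; thus R = |r|² = 0.06513, T = 0.9349.

T = 0.935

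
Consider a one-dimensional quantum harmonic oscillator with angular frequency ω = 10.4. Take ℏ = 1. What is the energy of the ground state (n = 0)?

E = 5.20

Using E_n = (n + ½)ℏω: E_0 = 0.5 × 10.4 = 5.200.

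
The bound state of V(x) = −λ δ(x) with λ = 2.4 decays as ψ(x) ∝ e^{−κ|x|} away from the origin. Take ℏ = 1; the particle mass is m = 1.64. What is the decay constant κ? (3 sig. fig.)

Integrate −(ℏ²/2m)ψ'' − λδ(x)ψ = Eψ from −ε to +ε: the ψ'' term gives ψ'(0⁺) − ψ'(0⁻) and the δ term gives −(2mλ/ℏ²)ψ(0).
With ψ ∝ e^{−κ|x|} this yields −2κ = −2mλ/ℏ², so κ = mλ/ℏ² = 3.936.

κ = 3.94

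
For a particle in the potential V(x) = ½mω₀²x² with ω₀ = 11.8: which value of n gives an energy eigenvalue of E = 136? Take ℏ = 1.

E_n = ℏω₀(n + ½) ⇒ n = E/(ℏω₀) − ½ = 136/11.8 − 0.5 = 11.025 → n = 11.

n = 11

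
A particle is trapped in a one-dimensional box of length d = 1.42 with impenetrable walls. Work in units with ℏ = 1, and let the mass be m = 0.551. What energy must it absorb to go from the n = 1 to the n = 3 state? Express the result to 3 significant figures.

ΔE = 35.5

E_n = n²π²ℏ²/(2md²), so ΔE = (3² − 1²) π²ℏ²/(2md²).
ΔE = 8 × π² / (2 × 0.551 × 1.42²) = 35.53.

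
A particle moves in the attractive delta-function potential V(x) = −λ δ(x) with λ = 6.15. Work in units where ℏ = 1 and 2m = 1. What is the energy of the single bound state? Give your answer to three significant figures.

For x ≠ 0 the bound state is ψ ∝ e^{−κ|x|}; integrating the TISE across the delta gives the cusp condition 2κ = 2mλ/ℏ², so κ = 3.075.
Then E = −ℏ²κ²/(2m) = −mλ²/(2ℏ²) = -9.456.

E = -9.46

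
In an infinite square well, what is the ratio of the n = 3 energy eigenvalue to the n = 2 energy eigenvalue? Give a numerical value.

2.25

Since E_n ∝ n², the ratio is (3/2)² = 2.25.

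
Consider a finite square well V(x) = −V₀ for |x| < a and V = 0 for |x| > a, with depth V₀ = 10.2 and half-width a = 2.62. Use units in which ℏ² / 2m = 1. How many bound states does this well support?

N = 6

Define the well-strength parameter z₀ = (a/ℏ)√(2mV₀) = 2.62 × √(2·0.5·10.2) = 8.368.
The even/odd transcendental equations gain one root per π/2 in z₀, giving N = 1 + ⌊2z₀/π⌋ = 1 + ⌊5.327⌋ = 6.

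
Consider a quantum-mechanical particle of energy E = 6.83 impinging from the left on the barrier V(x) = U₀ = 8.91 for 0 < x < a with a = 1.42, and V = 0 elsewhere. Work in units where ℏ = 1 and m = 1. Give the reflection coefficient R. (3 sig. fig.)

Since E < U₀ the interior solution is evanescent with decay constant κ = √(2m(U₀ − E))/ℏ = 2.040.
κa = 2.896, sinh(κa) = 9.025.
Matching ψ, ψ′ at both faces gives T = [1 + U₀² sinh²(κa) / (4E(U₀ − E))]⁻¹ = 1/114.8 = 0.00871.
R = 1 − T = 0.991.

R = 0.991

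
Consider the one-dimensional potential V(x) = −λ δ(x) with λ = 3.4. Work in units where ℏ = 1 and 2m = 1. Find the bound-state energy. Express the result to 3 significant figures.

For x ≠ 0 the bound state is ψ ∝ e^{−κ|x|}; integrating the TISE across the delta gives the cusp condition 2κ = 2mλ/ℏ², so κ = 1.700.
Then E = −ℏ²κ²/(2m) = −mλ²/(2ℏ²) = -2.890.

E = -2.89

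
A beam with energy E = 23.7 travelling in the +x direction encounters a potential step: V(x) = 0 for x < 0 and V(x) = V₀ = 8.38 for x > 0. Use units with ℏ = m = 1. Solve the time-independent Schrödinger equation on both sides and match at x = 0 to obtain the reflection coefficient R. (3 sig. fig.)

On each side the TISE gives plane waves with k = √(2m(E − V))/ℏ: k₁ = √(2·1·23.7) = 6.885, k₂ = √(2·1·15.32) = 5.535.
Matching ψ and ψ′ at x = 0 gives r = (k₁ − k₂)/(k₁ + k₂), so R = r² = 0.01180 and T = 1 − R = 0.9882.

R = 0.0118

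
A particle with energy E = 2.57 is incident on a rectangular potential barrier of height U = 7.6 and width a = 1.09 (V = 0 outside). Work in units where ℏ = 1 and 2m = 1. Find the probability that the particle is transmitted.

E < U: inside the barrier ψ ∝ e^{±κx} with κ = √(2m(U − E))/ℏ = 2.243.
κa = 2.445, sinh(κa) = 5.720.
Matching ψ, ψ′ at both faces gives T = [1 + U² sinh²(κa) / (4E(U − E))]⁻¹ = 1/37.54 = 0.0266.

T = 0.0266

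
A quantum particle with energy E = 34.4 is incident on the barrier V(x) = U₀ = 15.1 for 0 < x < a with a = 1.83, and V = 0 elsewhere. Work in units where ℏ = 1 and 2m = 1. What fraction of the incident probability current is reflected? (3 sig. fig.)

R = 0.0766

E > U₀: inside the barrier k₂ = √(2m(E − U₀))/ℏ = 4.393, k₂a = 8.040.
T = [1 + U₀² sin²(k₂a) / (4E(E − U₀))]⁻¹ = 1/1.083 = 0.923.
R = 1 − T = 0.0766.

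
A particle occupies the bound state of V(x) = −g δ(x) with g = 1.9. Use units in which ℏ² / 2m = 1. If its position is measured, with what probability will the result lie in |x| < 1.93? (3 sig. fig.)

P = 0.974

The normalised bound state is ψ = √κ e^{−κ|x|} with κ = mg/ℏ² = 0.9500.
P(|x| < d) = ∫_{−d}^{d} κ e^{−2κ|x|} dx = 1 − e^{−2κd} = 1 − e^{−3.667} = 0.9744.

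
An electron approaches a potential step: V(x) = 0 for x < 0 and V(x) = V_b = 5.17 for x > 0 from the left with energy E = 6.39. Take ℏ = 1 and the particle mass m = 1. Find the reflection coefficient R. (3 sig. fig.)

The wavenumbers are k₁ = √(2mE)/ℏ = 3.575 on the left and k₂ = √(2m(E − V_b))/ℏ = 1.562 on the right.
Continuity of ψ and ψ′ at the step yields the reflection amplitude r = (k₁ − k₂)/(k₁ + k₂) = 0.3918; thus R = |r|² = 0.1535, T = 0.8465.

R = 0.154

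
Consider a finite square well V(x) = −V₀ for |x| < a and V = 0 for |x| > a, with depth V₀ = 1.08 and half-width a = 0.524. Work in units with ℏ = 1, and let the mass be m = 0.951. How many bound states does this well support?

N = 1

Define the well-strength parameter z₀ = (a/ℏ)√(2mV₀) = 0.524 × √(2·0.951·1.08) = 0.7510.
A new bound state (alternating even/odd) appears each time z₀ passes a multiple of π/2, so N = ⌊2z₀/π⌋ + 1 = ⌊0.4781⌋ + 1 = 1.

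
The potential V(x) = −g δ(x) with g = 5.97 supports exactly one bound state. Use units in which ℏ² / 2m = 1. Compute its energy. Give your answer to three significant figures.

For x ≠ 0 the bound state is ψ ∝ e^{−κ|x|}; integrating the TISE across the delta gives the cusp condition 2κ = 2mg/ℏ², so κ = 2.985.
Then E = −ℏ²κ²/(2m) = −mg²/(2ℏ²) = -8.910.

E = -8.91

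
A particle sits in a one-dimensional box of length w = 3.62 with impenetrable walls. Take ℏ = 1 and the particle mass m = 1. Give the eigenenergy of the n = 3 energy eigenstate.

Requiring ψ(0) = ψ(w) = 0 quantises k = nπ/w, hence E_n = ℏ²k²/2m = n²π²ℏ²/(2mw²).
E_3 = 3² × π² / (2 × 1 × 3.62²) = 3.389.

E = 3.39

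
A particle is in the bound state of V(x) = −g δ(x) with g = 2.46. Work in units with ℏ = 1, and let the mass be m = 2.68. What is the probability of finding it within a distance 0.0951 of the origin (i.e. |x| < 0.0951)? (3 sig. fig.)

The normalised bound state is ψ = √κ e^{−κ|x|} with κ = mg/ℏ² = 6.593.
P(|x| < d) = ∫_{−d}^{d} κ e^{−2κ|x|} dx = 1 − e^{−2κd} = 1 − e^{−1.254} = 0.7146.

P = 0.715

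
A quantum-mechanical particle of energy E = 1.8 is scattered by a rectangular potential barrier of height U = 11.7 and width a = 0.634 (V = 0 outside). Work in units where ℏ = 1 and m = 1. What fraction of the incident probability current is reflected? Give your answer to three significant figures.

Since E < U the interior solution is evanescent with decay constant κ = √(2m(U − E))/ℏ = 4.450.
κa = 2.821, sinh(κa) = 8.368.
Matching ψ, ψ′ at both faces gives T = [1 + U² sinh²(κa) / (4E(U − E))]⁻¹ = 1/135.5 = 0.00738.
R = 1 − T = 0.993.

R = 0.993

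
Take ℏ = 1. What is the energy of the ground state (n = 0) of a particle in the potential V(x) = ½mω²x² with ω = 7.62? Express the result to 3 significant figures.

The oscillator eigenvalues are E_n = ℏω(n + ½), so E_0 = 7.62 × 0.5 = 3.810.

E = 3.81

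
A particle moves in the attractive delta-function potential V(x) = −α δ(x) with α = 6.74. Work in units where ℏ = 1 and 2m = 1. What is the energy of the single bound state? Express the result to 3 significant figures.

E = -11.4

The bound state is ψ(x) = √κ e^{−κ|x|}. The derivative jump ψ'(0⁺) − ψ'(0⁻) = −(2mα/ℏ²)ψ(0) fixes κ = mα/ℏ² = 3.370.
Then E = −ℏ²κ²/(2m) = −mα²/(2ℏ²) = -11.36.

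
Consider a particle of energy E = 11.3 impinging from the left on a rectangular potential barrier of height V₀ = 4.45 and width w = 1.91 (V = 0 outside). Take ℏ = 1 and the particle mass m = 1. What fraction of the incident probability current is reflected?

R = 0.0310

E > V₀: inside the barrier k₂ = √(2m(E − V₀))/ℏ = 3.701, k₂w = 7.070.
T = [1 + V₀² sin²(k₂w) / (4E(E − V₀))]⁻¹ = 1/1.032 = 0.969.
R = 1 − T = 0.0310.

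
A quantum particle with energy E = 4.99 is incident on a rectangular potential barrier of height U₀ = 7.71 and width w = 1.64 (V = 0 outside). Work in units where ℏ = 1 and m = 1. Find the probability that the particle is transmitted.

T = 0.00174

E < U₀: inside the barrier ψ ∝ e^{±κx} with κ = √(2m(U₀ − E))/ℏ = 2.332.
κw = 3.825, sinh(κw) = 22.91.
The exact tunnelling result is T⁻¹ = 1 + U₀² sinh²(κw) / [4E(U₀ − E)] = 575.6, so T = 0.00174.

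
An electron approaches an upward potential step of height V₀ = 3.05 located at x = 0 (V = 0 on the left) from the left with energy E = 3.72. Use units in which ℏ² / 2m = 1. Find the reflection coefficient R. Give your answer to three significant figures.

R = 0.163

The wavenumbers are k₁ = √(2mE)/ℏ = 1.929 on the left and k₂ = √(2m(E − V₀))/ℏ = 0.8185 on the right.
Continuity of ψ and ψ′ at the step yields the reflection amplitude r = (k₁ − k₂)/(k₁ + k₂) = 0.4041; thus R = |r|² = 0.1633, T = 0.8367.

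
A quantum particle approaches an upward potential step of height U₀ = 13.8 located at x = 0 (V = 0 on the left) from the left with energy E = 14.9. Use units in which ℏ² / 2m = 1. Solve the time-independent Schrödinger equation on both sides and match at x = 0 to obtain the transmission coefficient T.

T = 0.672

On each side the TISE gives plane waves with k = √(2m(E − V))/ℏ: k₁ = √(2·½·14.9) = 3.860, k₂ = √(2·½·1.1) = 1.049.
Matching ψ and ψ′ at x = 0 gives r = (k₁ − k₂)/(k₁ + k₂), so R = r² = 0.3280 and T = 1 − R = 0.6720.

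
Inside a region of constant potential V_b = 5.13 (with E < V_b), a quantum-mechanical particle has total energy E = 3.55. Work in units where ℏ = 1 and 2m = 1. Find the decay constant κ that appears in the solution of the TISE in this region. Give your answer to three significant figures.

κ = 1.26

Since E < V_b the TISE in this region is ψ'' = κ²ψ with κ = √(2m(V_b − E))/ℏ.
κ = √(2 × 0.5 × 1.58) = 1.257.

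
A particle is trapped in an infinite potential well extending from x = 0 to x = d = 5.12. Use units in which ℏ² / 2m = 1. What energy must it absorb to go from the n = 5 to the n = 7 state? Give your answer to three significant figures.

E_n = n²π²ℏ²/(2md²), so ΔE = (7² − 5²) π²ℏ²/(2md²).
ΔE = 24 × π² / (2 × 0.5 × 5.12²) = 9.036.

ΔE = 9.04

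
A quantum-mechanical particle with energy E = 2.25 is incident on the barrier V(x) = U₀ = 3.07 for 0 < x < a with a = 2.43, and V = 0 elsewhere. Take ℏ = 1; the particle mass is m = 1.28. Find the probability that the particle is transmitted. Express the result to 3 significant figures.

T = 0.00274

E < U₀: inside the barrier ψ ∝ e^{±κx} with κ = √(2m(U₀ − E))/ℏ = 1.449.
κa = 3.521, sinh(κa) = 16.89.
The exact tunnelling result is T⁻¹ = 1 + U₀² sinh²(κa) / [4E(U₀ − E)] = 365.3, so T = 0.00274.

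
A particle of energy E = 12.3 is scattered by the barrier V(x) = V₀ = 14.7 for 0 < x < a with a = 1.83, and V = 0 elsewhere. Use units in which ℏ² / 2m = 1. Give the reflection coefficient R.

R = 0.992

Since E < V₀ the interior solution is evanescent with decay constant κ = √(2m(V₀ − E))/ℏ = 1.549.
κa = 2.835, sinh(κa) = 8.486.
The exact tunnelling result is T⁻¹ = 1 + V₀² sinh²(κa) / [4E(V₀ − E)] = 132.8, so T = 0.00753.
R = 1 − T = 0.992.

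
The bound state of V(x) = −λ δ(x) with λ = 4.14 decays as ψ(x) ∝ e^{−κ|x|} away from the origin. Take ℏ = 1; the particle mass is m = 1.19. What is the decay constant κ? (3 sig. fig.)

κ = 4.93

Integrate −(ℏ²/2m)ψ'' − λδ(x)ψ = Eψ from −ε to +ε: the ψ'' term gives ψ'(0⁺) − ψ'(0⁻) and the δ term gives −(2mλ/ℏ²)ψ(0).
With ψ ∝ e^{−κ|x|} this yields −2κ = −2mλ/ℏ², so κ = mλ/ℏ² = 4.927.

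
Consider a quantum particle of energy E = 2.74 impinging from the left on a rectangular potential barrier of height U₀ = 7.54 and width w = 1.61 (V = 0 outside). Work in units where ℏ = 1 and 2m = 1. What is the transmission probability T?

T = 0.00319

Since E < U₀ the interior solution is evanescent with decay constant κ = √(2m(U₀ − E))/ℏ = 2.191.
κw = 3.527, sinh(κw) = 17.00.
The exact tunnelling result is T⁻¹ = 1 + U₀² sinh²(κw) / [4E(U₀ − E)] = 313.4, so T = 0.00319.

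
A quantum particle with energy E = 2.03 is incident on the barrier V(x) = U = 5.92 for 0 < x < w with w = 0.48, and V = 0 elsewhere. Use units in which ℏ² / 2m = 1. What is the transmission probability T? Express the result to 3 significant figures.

T = 0.429

Since E < U the interior solution is evanescent with decay constant κ = √(2m(U − E))/ℏ = 1.972.
κw = 0.9467, sinh(κw) = 1.095.
Matching ψ, ψ′ at both faces gives T = [1 + U² sinh²(κw) / (4E(U − E))]⁻¹ = 1/2.329 = 0.429.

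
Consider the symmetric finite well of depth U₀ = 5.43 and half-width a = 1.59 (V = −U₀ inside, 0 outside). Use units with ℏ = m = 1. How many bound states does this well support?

N = 4

Define the well-strength parameter z₀ = (a/ℏ)√(2mU₀) = 1.59 × √(2·1·5.43) = 5.240.
The even/odd transcendental equations gain one root per π/2 in z₀, giving N = 1 + ⌊2z₀/π⌋ = 1 + ⌊3.336⌋ = 4.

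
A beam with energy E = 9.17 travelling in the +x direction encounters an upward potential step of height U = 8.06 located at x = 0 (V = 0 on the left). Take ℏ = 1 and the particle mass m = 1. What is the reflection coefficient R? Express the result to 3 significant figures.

R = 0.234

The wavenumbers are k₁ = √(2mE)/ℏ = 4.283 on the left and k₂ = √(2m(E − U))/ℏ = 1.490 on the right.
Continuity of ψ and ψ′ at the step yields the reflection amplitude r = (k₁ − k₂)/(k₁ + k₂) = 0.4838; thus R = |r|² = 0.2340, T = 0.7660.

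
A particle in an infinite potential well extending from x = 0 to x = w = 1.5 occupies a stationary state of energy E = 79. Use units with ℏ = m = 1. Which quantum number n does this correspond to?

For an infinite well E_n = n²π²ℏ²/(2mw²), so n = (w/πℏ)√(2mE).
n = (1.5/π) × √(2 × 1 × 79) = 6.002 → n = 6.

n = 6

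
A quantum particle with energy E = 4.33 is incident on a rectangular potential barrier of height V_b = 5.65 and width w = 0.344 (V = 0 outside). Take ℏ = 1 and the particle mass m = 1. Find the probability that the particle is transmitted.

T = 0.674

Since E < V_b the interior solution is evanescent with decay constant κ = √(2m(V_b − E))/ℏ = 1.625.
κw = 0.5589, sinh(κw) = 0.5885.
Matching ψ, ψ′ at both faces gives T = [1 + V_b² sinh²(κw) / (4E(V_b − E))]⁻¹ = 1/1.484 = 0.674.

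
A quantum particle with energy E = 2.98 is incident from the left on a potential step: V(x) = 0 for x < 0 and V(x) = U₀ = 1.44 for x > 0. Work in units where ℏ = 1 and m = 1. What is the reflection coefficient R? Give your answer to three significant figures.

On each side the TISE gives plane waves with k = √(2m(E − V))/ℏ: k₁ = √(2·1·2.98) = 2.441, k₂ = √(2·1·1.54) = 1.755.
Continuity of ψ and ψ′ at the step yields the reflection amplitude r = (k₁ − k₂)/(k₁ + k₂) = 0.1636; thus R = |r|² = 0.02675, T = 0.9733.

R = 0.0267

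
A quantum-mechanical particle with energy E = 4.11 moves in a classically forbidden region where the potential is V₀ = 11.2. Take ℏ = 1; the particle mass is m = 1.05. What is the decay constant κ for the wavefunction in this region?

Since E < V₀ the TISE in this region is ψ'' = κ²ψ with κ = √(2m(V₀ − E))/ℏ.
κ = √(2 × 1.05 × 7.09) = 3.859.

κ = 3.86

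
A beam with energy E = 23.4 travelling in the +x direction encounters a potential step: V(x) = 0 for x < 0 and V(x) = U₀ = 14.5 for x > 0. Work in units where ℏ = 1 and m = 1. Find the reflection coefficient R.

R = 0.0562

The wavenumbers are k₁ = √(2mE)/ℏ = 6.841 on the left and k₂ = √(2m(E − U₀))/ℏ = 4.219 on the right.
Continuity of ψ and ψ′ at the step yields the reflection amplitude r = (k₁ − k₂)/(k₁ + k₂) = 0.2371; thus R = |r|² = 0.05620, T = 0.9438.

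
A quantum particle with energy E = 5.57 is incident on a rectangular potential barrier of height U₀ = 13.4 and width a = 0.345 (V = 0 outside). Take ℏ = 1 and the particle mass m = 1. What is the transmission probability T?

E < U₀: inside the barrier ψ ∝ e^{±κx} with κ = √(2m(U₀ − E))/ℏ = 3.957.
κa = 1.365, sinh(κa) = 1.831.
Matching ψ, ψ′ at both faces gives T = [1 + U₀² sinh²(κa) / (4E(U₀ − E))]⁻¹ = 1/4.450 = 0.225.

T = 0.225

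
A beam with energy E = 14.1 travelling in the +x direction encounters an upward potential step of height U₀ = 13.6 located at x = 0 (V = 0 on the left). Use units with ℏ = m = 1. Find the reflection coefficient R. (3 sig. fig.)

The wavenumbers are k₁ = √(2mE)/ℏ = 5.310 on the left and k₂ = √(2m(E − U₀))/ℏ = 1.000 on the right.
Continuity of ψ and ψ′ at the step yields the reflection amplitude r = (k₁ − k₂)/(k₁ + k₂) = 0.6831; thus R = |r|² = 0.4666, T = 0.5334.

R = 0.467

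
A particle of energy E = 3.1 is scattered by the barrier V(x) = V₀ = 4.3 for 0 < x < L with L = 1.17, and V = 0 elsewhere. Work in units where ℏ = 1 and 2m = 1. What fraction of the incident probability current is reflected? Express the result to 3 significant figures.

E < V₀: inside the barrier ψ ∝ e^{±κx} with κ = √(2m(V₀ − E))/ℏ = 1.095.
κL = 1.282, sinh(κL) = 1.663.
Matching ψ, ψ′ at both faces gives T = [1 + V₀² sinh²(κL) / (4E(V₀ − E))]⁻¹ = 1/4.435 = 0.225.
R = 1 − T = 0.775.

R = 0.775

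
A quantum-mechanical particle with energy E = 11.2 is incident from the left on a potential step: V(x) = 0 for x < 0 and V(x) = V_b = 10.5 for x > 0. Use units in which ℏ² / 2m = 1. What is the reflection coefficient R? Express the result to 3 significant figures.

The wavenumbers are k₁ = √(2mE)/ℏ = 3.347 on the left and k₂ = √(2m(E − V_b))/ℏ = 0.8367 on the right.
Continuity of ψ and ψ′ at the step yields the reflection amplitude r = (k₁ − k₂)/(k₁ + k₂) = 0.6000; thus R = |r|² = 0.3600, T = 0.6400.

R = 0.360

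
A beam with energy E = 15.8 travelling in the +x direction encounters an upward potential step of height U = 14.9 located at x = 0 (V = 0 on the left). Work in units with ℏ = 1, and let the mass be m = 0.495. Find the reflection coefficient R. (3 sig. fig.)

R = 0.378

On each side the TISE gives plane waves with k = √(2m(E − V))/ℏ: k₁ = √(2·0.495·15.8) = 3.955, k₂ = √(2·0.495·0.9) = 0.9439.
Matching ψ and ψ′ at x = 0 gives r = (k₁ − k₂)/(k₁ + k₂), so R = r² = 0.3778 and T = 1 − R = 0.6222.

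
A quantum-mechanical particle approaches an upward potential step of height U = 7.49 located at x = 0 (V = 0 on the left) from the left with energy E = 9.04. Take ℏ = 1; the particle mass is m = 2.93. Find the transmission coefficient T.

T = 0.828

On each side the TISE gives plane waves with k = √(2m(E − V))/ℏ: k₁ = √(2·2.93·9.04) = 7.278, k₂ = √(2·2.93·1.55) = 3.014.
Matching ψ and ψ′ at x = 0 gives r = (k₁ − k₂)/(k₁ + k₂), so R = r² = 0.1717 and T = 1 − R = 0.8283.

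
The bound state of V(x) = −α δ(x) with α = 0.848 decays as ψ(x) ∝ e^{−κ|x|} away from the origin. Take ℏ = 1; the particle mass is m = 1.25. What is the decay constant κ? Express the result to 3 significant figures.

κ = 1.06

Integrating the TISE across x = 0 gives the cusp condition ψ'(0⁺) − ψ'(0⁻) = −(2mα/ℏ²)ψ(0).
With ψ ∝ e^{−κ|x|} this yields −2κ = −2mα/ℏ², so κ = mα/ℏ² = 1.060.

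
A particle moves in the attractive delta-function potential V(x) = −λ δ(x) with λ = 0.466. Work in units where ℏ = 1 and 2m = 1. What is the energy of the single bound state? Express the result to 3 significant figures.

For x ≠ 0 the bound state is ψ ∝ e^{−κ|x|}; integrating the TISE across the delta gives the cusp condition 2κ = 2mλ/ℏ², so κ = 0.2330.
Then E = −ℏ²κ²/(2m) = −mλ²/(2ℏ²) = -0.05429.

E = -0.0543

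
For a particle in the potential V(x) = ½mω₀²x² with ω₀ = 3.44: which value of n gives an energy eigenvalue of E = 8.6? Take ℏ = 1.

n = 2

E_n = ℏω₀(n + ½) ⇒ n = E/(ℏω₀) − ½ = 8.6/3.44 − 0.5 = 2.000 → n = 2.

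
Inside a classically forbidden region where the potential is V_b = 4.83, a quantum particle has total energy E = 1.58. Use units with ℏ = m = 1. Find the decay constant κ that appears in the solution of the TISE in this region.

κ = 2.55

Since E < V_b the TISE in this region is ψ'' = κ²ψ with κ = √(2m(V_b − E))/ℏ.
κ = √(2 × 1 × 3.25) = 2.550.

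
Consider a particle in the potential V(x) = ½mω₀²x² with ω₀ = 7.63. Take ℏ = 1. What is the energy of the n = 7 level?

E = 57.2

Using E_n = (n + ½)ℏω₀: E_7 = 7.5 × 7.63 = 57.23.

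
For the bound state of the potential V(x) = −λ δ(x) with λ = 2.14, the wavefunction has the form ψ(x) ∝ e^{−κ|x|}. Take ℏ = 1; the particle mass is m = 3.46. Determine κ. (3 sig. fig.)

Integrating the TISE across x = 0 gives the cusp condition ψ'(0⁺) − ψ'(0⁻) = −(2mλ/ℏ²)ψ(0).
With ψ ∝ e^{−κ|x|} this yields −2κ = −2mλ/ℏ², so κ = mλ/ℏ² = 7.404.

κ = 7.40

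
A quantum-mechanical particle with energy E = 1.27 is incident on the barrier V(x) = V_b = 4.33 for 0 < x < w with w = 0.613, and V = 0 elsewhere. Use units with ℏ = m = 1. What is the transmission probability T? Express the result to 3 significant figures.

T = 0.150

E < V_b: inside the barrier ψ ∝ e^{±κx} with κ = √(2m(V_b − E))/ℏ = 2.474.
κw = 1.516, sinh(κw) = 2.168.
The exact tunnelling result is T⁻¹ = 1 + V_b² sinh²(κw) / [4E(V_b − E)] = 6.671, so T = 0.150.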